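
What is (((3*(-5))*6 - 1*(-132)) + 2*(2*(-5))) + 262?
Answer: 284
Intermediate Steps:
(((3*(-5))*6 - 1*(-132)) + 2*(2*(-5))) + 262 = ((-15*6 + 132) + 2*(-10)) + 262 = ((-90 + 132) - 20) + 262 = (42 - 20) + 262 = 22 + 262 = 284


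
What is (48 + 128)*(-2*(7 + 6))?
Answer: -4576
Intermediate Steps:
(48 + 128)*(-2*(7 + 6)) = 176*(-2*13) = 176*(-26) = -4576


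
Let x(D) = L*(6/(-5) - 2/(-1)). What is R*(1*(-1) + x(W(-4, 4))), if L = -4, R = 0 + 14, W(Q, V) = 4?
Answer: -294/5 ≈ -58.800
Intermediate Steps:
R = 14
x(D) = -16/5 (x(D) = -4*(6/(-5) - 2/(-1)) = -4*(6*(-⅕) - 2*(-1)) = -4*(-6/5 + 2) = -4*⅘ = -16/5)
R*(1*(-1) + x(W(-4, 4))) = 14*(1*(-1) - 16/5) = 14*(-1 - 16/5) = 14*(-21/5) = -294/5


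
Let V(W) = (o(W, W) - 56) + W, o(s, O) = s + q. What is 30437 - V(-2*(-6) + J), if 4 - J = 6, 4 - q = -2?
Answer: 30467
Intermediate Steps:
q = 6 (q = 4 - 1*(-2) = 4 + 2 = 6)
J = -2 (J = 4 - 1*6 = 4 - 6 = -2)
o(s, O) = 6 + s (o(s, O) = s + 6 = 6 + s)
V(W) = -50 + 2*W (V(W) = ((6 + W) - 56) + W = (-50 + W) + W = -50 + 2*W)
30437 - V(-2*(-6) + J) = 30437 - (-50 + 2*(-2*(-6) - 2)) = 30437 - (-50 + 2*(12 - 2)) = 30437 - (-50 + 2*10) = 30437 - (-50 + 20) = 30437 - 1*(-30) = 30437 + 30 = 30467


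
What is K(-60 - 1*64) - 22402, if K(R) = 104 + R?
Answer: -22422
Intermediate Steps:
K(-60 - 1*64) - 22402 = (104 + (-60 - 1*64)) - 22402 = (104 + (-60 - 64)) - 22402 = (104 - 124) - 22402 = -20 - 22402 = -22422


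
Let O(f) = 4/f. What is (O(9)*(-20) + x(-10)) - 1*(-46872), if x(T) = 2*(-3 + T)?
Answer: 421534/9 ≈ 46837.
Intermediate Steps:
x(T) = -6 + 2*T
(O(9)*(-20) + x(-10)) - 1*(-46872) = ((4/9)*(-20) + (-6 + 2*(-10))) - 1*(-46872) = ((4*(1/9))*(-20) + (-6 - 20)) + 46872 = ((4/9)*(-20) - 26) + 46872 = (-80/9 - 26) + 46872 = -314/9 + 46872 = 421534/9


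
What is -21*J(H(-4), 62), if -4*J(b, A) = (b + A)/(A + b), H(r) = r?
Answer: 21/4 ≈ 5.2500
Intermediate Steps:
J(b, A) = -¼ (J(b, A) = -(b + A)/(4*(A + b)) = -(A + b)/(4*(A + b)) = -¼*1 = -¼)
-21*J(H(-4), 62) = -21*(-¼) = 21/4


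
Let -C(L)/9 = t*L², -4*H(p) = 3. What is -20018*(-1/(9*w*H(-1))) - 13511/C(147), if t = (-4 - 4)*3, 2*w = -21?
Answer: 1318291897/4667544 ≈ 282.44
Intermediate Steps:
w = -21/2 (w = (½)*(-21) = -21/2 ≈ -10.500)
t = -24 (t = -8*3 = -24)
H(p) = -¾ (H(p) = -¼*3 = -¾)
C(L) = 216*L² (C(L) = -(-216)*L² = 216*L²)
-20018*(-1/(9*w*H(-1))) - 13511/C(147) = -20018/(-¾*(-21/2)*(-9)) - 13511/(216*147²) = -20018/((63/8)*(-9)) - 13511/(216*21609) = -20018/(-567/8) - 13511/4667544 = -20018*(-8/567) - 13511*1/4667544 = 160144/567 - 13511/4667544 = 1318291897/4667544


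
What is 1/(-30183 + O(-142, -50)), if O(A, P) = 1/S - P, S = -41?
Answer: -41/1235454 ≈ -3.3186e-5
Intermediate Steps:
O(A, P) = -1/41 - P (O(A, P) = 1/(-41) - P = -1/41 - P)
1/(-30183 + O(-142, -50)) = 1/(-30183 + (-1/41 - 1*(-50))) = 1/(-30183 + (-1/41 + 50)) = 1/(-30183 + 2049/41) = 1/(-1235454/41) = -41/1235454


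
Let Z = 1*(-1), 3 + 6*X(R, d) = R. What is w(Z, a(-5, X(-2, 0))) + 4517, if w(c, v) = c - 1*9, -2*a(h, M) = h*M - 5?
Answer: 4507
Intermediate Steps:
X(R, d) = -1/2 + R/6
a(h, M) = 5/2 - M*h/2 (a(h, M) = -(h*M - 5)/2 = -(M*h - 5)/2 = -(-5 + M*h)/2 = 5/2 - M*h/2)
Z = -1
w(c, v) = -9 + c (w(c, v) = c - 9 = -9 + c)
w(Z, a(-5, X(-2, 0))) + 4517 = (-9 - 1) + 4517 = -10 + 4517 = 4507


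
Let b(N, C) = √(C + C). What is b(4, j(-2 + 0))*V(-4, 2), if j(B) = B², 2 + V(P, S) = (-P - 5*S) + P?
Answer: -24*√2 ≈ -33.941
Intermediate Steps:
V(P, S) = -2 - 5*S (V(P, S) = -2 + ((-P - 5*S) + P) = -2 - 5*S)
b(N, C) = √2*√C (b(N, C) = √(2*C) = √2*√C)
b(4, j(-2 + 0))*V(-4, 2) = (√2*√((-2 + 0)²))*(-2 - 5*2) = (√2*√((-2)²))*(-2 - 10) = (√2*√4)*(-12) = (√2*2)*(-12) = (2*√2)*(-12) = -24*√2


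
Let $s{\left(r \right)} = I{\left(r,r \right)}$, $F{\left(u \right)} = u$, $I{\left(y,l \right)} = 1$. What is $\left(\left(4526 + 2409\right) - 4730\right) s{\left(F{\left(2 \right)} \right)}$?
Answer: $2205$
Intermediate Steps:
$s{\left(r \right)} = 1$
$\left(\left(4526 + 2409\right) - 4730\right) s{\left(F{\left(2 \right)} \right)} = \left(\left(4526 + 2409\right) - 4730\right) 1 = \left(6935 - 4730\right) 1 = 2205 \cdot 1 = 2205$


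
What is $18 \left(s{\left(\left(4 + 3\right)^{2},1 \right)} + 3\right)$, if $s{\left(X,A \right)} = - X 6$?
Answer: $-5238$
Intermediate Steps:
$s{\left(X,A \right)} = - 6 X$
$18 \left(s{\left(\left(4 + 3\right)^{2},1 \right)} + 3\right) = 18 \left(- 6 \left(4 + 3\right)^{2} + 3\right) = 18 \left(- 6 \cdot 7^{2} + 3\right) = 18 \left(\left(-6\right) 49 + 3\right) = 18 \left(-294 + 3\right) = 18 \left(-291\right) = -5238$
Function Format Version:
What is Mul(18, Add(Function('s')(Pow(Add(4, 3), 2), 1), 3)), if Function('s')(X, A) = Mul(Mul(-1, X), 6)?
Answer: -5238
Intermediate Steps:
Function('s')(X, A) = Mul(-6, X)
Mul(18, Add(Function('s')(Pow(Add(4, 3), 2), 1), 3)) = Mul(18, Add(Mul(-6, Pow(Add(4, 3), 2)), 3)) = Mul(18, Add(Mul(-6, Pow(7, 2)), 3)) = Mul(18, Add(Mul(-6, 49), 3)) = Mul(18, Add(-294, 3)) = Mul(18, -291) = -5238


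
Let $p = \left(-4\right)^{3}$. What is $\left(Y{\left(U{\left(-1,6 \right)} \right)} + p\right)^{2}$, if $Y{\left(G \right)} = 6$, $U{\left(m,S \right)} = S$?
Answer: $3364$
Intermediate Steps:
$p = -64$
$\left(Y{\left(U{\left(-1,6 \right)} \right)} + p\right)^{2} = \left(6 - 64\right)^{2} = \left(-58\right)^{2} = 3364$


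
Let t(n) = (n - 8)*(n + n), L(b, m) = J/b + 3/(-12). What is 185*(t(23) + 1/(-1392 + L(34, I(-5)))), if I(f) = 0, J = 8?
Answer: 12082953470/94657 ≈ 1.2765e+5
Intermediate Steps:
L(b, m) = -¼ + 8/b (L(b, m) = 8/b + 3/(-12) = 8/b + 3*(-1/12) = 8/b - ¼ = -¼ + 8/b)
t(n) = 2*n*(-8 + n) (t(n) = (-8 + n)*(2*n) = 2*n*(-8 + n))
185*(t(23) + 1/(-1392 + L(34, I(-5)))) = 185*(2*23*(-8 + 23) + 1/(-1392 + (¼)*(32 - 1*34)/34)) = 185*(2*23*15 + 1/(-1392 + (¼)*(1/34)*(32 - 34))) = 185*(690 + 1/(-1392 + (¼)*(1/34)*(-2))) = 185*(690 + 1/(-1392 - 1/68)) = 185*(690 + 1/(-94657/68)) = 185*(690 - 68/94657) = 185*(65313262/94657) = 12082953470/94657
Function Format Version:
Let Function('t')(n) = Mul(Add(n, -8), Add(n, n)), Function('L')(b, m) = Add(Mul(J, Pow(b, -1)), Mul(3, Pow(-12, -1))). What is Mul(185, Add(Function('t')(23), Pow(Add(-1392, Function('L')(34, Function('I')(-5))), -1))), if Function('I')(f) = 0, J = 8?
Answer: Rational(12082953470, 94657) ≈ 1.2765e+5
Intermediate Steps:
Function('L')(b, m) = Add(Rational(-1, 4), Mul(8, Pow(b, -1))) (Function('L')(b, m) = Add(Mul(8, Pow(b, -1)), Mul(3, Pow(-12, -1))) = Add(Mul(8, Pow(b, -1)), Mul(3, Rational(-1, 12))) = Add(Mul(8, Pow(b, -1)), Rational(-1, 4)) = Add(Rational(-1, 4), Mul(8, Pow(b, -1))))
Function('t')(n) = Mul(2, n, Add(-8, n)) (Function('t')(n) = Mul(Add(-8, n), Mul(2, n)) = Mul(2, n, Add(-8, n)))
Mul(185, Add(Function('t')(23), Pow(Add(-1392, Function('L')(34, Function('I')(-5))), -1))) = Mul(185, Add(Mul(2, 23, Add(-8, 23)), Pow(Add(-1392, Mul(Rational(1, 4), Pow(34, -1), Add(32, Mul(-1, 34)))), -1))) = Mul(185, Add(Mul(2, 23, 15), Pow(Add(-1392, Mul(Rational(1, 4), Rational(1, 34), Add(32, -34))), -1))) = Mul(185, Add(690, Pow(Add(-1392, Mul(Rational(1, 4), Rational(1, 34), -2)), -1))) = Mul(185, Add(690, Pow(Add(-1392, Rational(-1, 68)), -1))) = Mul(185, Add(690, Pow(Rational(-94657, 68), -1))) = Mul(185, Add(690, Rational(-68, 94657))) = Mul(185, Rational(65313262, 94657)) = Rational(12082953470, 94657)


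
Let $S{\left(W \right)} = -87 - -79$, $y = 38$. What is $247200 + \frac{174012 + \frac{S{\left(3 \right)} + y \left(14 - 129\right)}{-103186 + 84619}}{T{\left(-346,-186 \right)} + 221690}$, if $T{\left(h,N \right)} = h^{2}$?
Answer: $\frac{783487826409791}{3169442601} \approx 2.472 \cdot 10^{5}$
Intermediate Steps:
$S{\left(W \right)} = -8$ ($S{\left(W \right)} = -87 + 79 = -8$)
$247200 + \frac{174012 + \frac{S{\left(3 \right)} + y \left(14 - 129\right)}{-103186 + 84619}}{T{\left(-346,-186 \right)} + 221690} = 247200 + \frac{174012 + \frac{-8 + 38 \left(14 - 129\right)}{-103186 + 84619}}{\left(-346\right)^{2} + 221690} = 247200 + \frac{174012 + \frac{-8 + 38 \left(-115\right)}{-18567}}{119716 + 221690} = 247200 + \frac{174012 + \left(-8 - 4370\right) \left(- \frac{1}{18567}\right)}{341406} = 247200 + \left(174012 - - \frac{4378}{18567}\right) \frac{1}{341406} = 247200 + \left(174012 + \frac{4378}{18567}\right) \frac{1}{341406} = 247200 + \frac{3230885182}{18567} \cdot \frac{1}{341406} = 247200 + \frac{1615442591}{3169442601} = \frac{783487826409791}{3169442601}$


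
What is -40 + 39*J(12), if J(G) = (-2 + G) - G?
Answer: -118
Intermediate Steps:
J(G) = -2
-40 + 39*J(12) = -40 + 39*(-2) = -40 - 78 = -118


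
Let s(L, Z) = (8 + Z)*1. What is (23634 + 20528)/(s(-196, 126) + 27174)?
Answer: 22081/13654 ≈ 1.6172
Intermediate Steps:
s(L, Z) = 8 + Z
(23634 + 20528)/(s(-196, 126) + 27174) = (23634 + 20528)/((8 + 126) + 27174) = 44162/(134 + 27174) = 44162/27308 = 44162*(1/27308) = 22081/13654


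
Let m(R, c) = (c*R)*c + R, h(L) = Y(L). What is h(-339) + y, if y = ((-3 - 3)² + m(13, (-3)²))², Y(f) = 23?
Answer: 1214427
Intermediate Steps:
h(L) = 23
m(R, c) = R + R*c² (m(R, c) = (R*c)*c + R = R*c² + R = R + R*c²)
y = 1214404 (y = ((-3 - 3)² + 13*(1 + ((-3)²)²))² = ((-6)² + 13*(1 + 9²))² = (36 + 13*(1 + 81))² = (36 + 13*82)² = (36 + 1066)² = 1102² = 1214404)
h(-339) + y = 23 + 1214404 = 1214427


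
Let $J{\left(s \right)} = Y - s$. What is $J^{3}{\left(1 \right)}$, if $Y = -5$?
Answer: $-216$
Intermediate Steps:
$J{\left(s \right)} = -5 - s$
$J^{3}{\left(1 \right)} = \left(-5 - 1\right)^{3} = \left(-6\right)^{3} = -216$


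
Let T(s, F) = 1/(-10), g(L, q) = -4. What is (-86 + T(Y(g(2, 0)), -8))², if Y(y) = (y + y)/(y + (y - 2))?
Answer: 741321/100 ≈ 7413.2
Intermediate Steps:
Y(y) = 2*y/(-2 + 2*y) (Y(y) = (2*y)/(y + (-2 + y)) = (2*y)/(-2 + 2*y) = 2*y/(-2 + 2*y))
T(s, F) = -⅒
(-86 + T(Y(g(2, 0)), -8))² = (-86 - ⅒)² = (-861/10)² = 741321/100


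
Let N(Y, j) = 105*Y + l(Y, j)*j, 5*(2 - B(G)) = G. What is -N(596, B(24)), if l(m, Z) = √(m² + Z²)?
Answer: -62580 + 28*√2220149/25 ≈ -60911.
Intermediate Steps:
l(m, Z) = √(Z² + m²)
B(G) = 2 - G/5
N(Y, j) = 105*Y + j*√(Y² + j²) (N(Y, j) = 105*Y + √(j² + Y²)*j = 105*Y + √(Y² + j²)*j = 105*Y + j*√(Y² + j²))
-N(596, B(24)) = -(105*596 + (2 - ⅕*24)*√(596² + (2 - ⅕*24)²)) = -(62580 + (2 - 24/5)*√(355216 + (2 - 24/5)²)) = -(62580 - 14*√(355216 + (-14/5)²)/5) = -(62580 - 14*√(355216 + 196/25)/5) = -(62580 - 28*√2220149/25) = -62580 + 28*√2220149/25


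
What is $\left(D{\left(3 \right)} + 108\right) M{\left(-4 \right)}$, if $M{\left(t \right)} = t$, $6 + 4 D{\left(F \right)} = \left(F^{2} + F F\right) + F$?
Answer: $-447$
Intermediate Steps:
$D{\left(F \right)} = - \frac{3}{2} + \frac{F^{2}}{2} + \frac{F}{4}$ ($D{\left(F \right)} = - \frac{3}{2} + \frac{\left(F^{2} + F F\right) + F}{4} = - \frac{3}{2} + \frac{\left(F^{2} + F^{2}\right) + F}{4} = - \frac{3}{2} + \frac{2 F^{2} + F}{4} = - \frac{3}{2} + \frac{F + 2 F^{2}}{4} = - \frac{3}{2} + \left(\frac{F^{2}}{2} + \frac{F}{4}\right) = - \frac{3}{2} + \frac{F^{2}}{2} + \frac{F}{4}$)
$\left(D{\left(3 \right)} + 108\right) M{\left(-4 \right)} = \left(\left(- \frac{3}{2} + \frac{3^{2}}{2} + \frac{1}{4} \cdot 3\right) + 108\right) \left(-4\right) = \left(\left(- \frac{3}{2} + \frac{1}{2} \cdot 9 + \frac{3}{4}\right) + 108\right) \left(-4\right) = \left(\left(- \frac{3}{2} + \frac{9}{2} + \frac{3}{4}\right) + 108\right) \left(-4\right) = \left(\frac{15}{4} + 108\right) \left(-4\right) = \frac{447}{4} \left(-4\right) = -447$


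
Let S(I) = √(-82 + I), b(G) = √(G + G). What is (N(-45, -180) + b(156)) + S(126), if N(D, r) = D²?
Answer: 2025 + 2*√11 + 2*√78 ≈ 2049.3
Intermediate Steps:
b(G) = √2*√G (b(G) = √(2*G) = √2*√G)
(N(-45, -180) + b(156)) + S(126) = ((-45)² + √2*√156) + √(-82 + 126) = (2025 + √2*(2*√39)) + √44 = (2025 + 2*√78) + 2*√11 = 2025 + 2*√11 + 2*√78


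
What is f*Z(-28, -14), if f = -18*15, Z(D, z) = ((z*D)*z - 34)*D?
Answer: -41746320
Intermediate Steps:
Z(D, z) = D*(-34 + D*z**2) (Z(D, z) = ((D*z)*z - 34)*D = (D*z**2 - 34)*D = (-34 + D*z**2)*D = D*(-34 + D*z**2))
f = -270
f*Z(-28, -14) = -(-7560)*(-34 - 28*(-14)**2) = -(-7560)*(-34 - 28*196) = -(-7560)*(-34 - 5488) = -(-7560)*(-5522) = -270*154616 = -41746320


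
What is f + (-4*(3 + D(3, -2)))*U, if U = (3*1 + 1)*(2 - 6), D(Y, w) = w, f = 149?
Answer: 213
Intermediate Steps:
U = -16 (U = (3 + 1)*(-4) = 4*(-4) = -16)
f + (-4*(3 + D(3, -2)))*U = 149 - 4*(3 - 2)*(-16) = 149 - 4*1*(-16) = 149 - 4*(-16) = 149 + 64 = 213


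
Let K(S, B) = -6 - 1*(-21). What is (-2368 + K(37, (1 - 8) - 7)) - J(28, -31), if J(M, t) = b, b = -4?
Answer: -2349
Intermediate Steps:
K(S, B) = 15 (K(S, B) = -6 + 21 = 15)
J(M, t) = -4
(-2368 + K(37, (1 - 8) - 7)) - J(28, -31) = (-2368 + 15) - 1*(-4) = -2353 + 4 = -2349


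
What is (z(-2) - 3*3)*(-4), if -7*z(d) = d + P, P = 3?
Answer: 256/7 ≈ 36.571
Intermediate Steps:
z(d) = -3/7 - d/7 (z(d) = -(d + 3)/7 = -(3 + d)/7 = -3/7 - d/7)
(z(-2) - 3*3)*(-4) = ((-3/7 - ⅐*(-2)) - 3*3)*(-4) = ((-3/7 + 2/7) - 9)*(-4) = (-⅐ - 9)*(-4) = -64/7*(-4) = 256/7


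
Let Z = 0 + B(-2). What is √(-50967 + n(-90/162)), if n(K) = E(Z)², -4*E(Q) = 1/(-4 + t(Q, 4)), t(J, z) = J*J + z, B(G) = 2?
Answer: 11*I*√107831/16 ≈ 225.76*I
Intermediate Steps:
t(J, z) = z + J² (t(J, z) = J² + z = z + J²)
Z = 2 (Z = 0 + 2 = 2)
E(Q) = -1/(4*Q²) (E(Q) = -1/(4*(-4 + (4 + Q²))) = -1/(4*Q²))
n(K) = 1/256 (n(K) = (-¼/2²)² = (-¼*¼)² = (-1/16)² = 1/256)
√(-50967 + n(-90/162)) = √(-50967 + 1/256) = √(-13047551/256) = 11*I*√107831/16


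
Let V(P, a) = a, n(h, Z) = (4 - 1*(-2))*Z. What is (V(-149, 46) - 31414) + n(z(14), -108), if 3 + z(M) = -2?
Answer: -32016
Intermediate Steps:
z(M) = -5 (z(M) = -3 - 2 = -5)
n(h, Z) = 6*Z (n(h, Z) = (4 + 2)*Z = 6*Z)
(V(-149, 46) - 31414) + n(z(14), -108) = (46 - 31414) + 6*(-108) = -31368 - 648 = -32016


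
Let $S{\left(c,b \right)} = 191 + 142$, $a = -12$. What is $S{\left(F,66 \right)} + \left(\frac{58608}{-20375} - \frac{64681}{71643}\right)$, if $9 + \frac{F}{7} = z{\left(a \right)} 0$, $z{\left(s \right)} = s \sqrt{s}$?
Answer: $\frac{480572071306}{1459726125} \approx 329.22$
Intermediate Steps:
$z{\left(s \right)} = s^{\frac{3}{2}}$
$F = -63$ ($F = -63 + 7 \left(-12\right)^{\frac{3}{2}} \cdot 0 = -63 + 7 - 24 i \sqrt{3} \cdot 0 = -63 + 7 \cdot 0 = -63 + 0 = -63$)
$S{\left(c,b \right)} = 333$
$S{\left(F,66 \right)} + \left(\frac{58608}{-20375} - \frac{64681}{71643}\right) = 333 + \left(\frac{58608}{-20375} - \frac{64681}{71643}\right) = 333 + \left(58608 \left(- \frac{1}{20375}\right) - \frac{64681}{71643}\right) = 333 - \frac{5516728319}{1459726125} = \frac{480572071306}{1459726125}$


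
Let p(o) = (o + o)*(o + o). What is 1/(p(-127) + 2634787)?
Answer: 1/2699303 ≈ 3.7047e-7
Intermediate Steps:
p(o) = 4*o**2 (p(o) = (2*o)*(2*o) = 4*o**2)
1/(p(-127) + 2634787) = 1/(4*(-127)**2 + 2634787) = 1/(4*16129 + 2634787) = 1/(64516 + 2634787) = 1/2699303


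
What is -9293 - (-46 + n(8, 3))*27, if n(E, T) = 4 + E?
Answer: -8375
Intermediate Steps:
-9293 - (-46 + n(8, 3))*27 = -9293 - (-46 + (4 + 8))*27 = -9293 - (-46 + 12)*27 = -9293 - (-34)*27 = -9293 - 1*(-918) = -9293 + 918 = -8375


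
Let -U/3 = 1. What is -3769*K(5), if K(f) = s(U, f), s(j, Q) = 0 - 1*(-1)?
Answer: -3769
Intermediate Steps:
U = -3 (U = -3*1 = -3)
s(j, Q) = 1 (s(j, Q) = 0 + 1 = 1)
K(f) = 1
-3769*K(5) = -3769*1 = -3769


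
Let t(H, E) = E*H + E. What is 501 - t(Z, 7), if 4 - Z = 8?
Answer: 522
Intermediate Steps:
Z = -4 (Z = 4 - 1*8 = 4 - 8 = -4)
t(H, E) = E + E*H
501 - t(Z, 7) = 501 - 7*(1 - 4) = 501 - 7*(-3) = 501 - 1*(-21) = 501 + 21 = 522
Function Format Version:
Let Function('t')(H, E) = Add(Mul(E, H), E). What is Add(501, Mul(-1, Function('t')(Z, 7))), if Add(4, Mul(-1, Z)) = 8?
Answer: 522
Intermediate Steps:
Z = -4 (Z = Add(4, Mul(-1, 8)) = Add(4, -8) = -4)
Function('t')(H, E) = Add(E, Mul(E, H))
Add(501, Mul(-1, Function('t')(Z, 7))) = Add(501, Mul(-1, Mul(7, Add(1, -4)))) = Add(501, Mul(-1, Mul(7, -3))) = Add(501, Mul(-1, -21)) = Add(501, 21) = 522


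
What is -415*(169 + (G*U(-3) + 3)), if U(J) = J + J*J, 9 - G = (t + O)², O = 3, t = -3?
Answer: -93790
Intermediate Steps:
G = 9 (G = 9 - (-3 + 3)² = 9 - 1*0² = 9 - 1*0 = 9 + 0 = 9)
U(J) = J + J²
-415*(169 + (G*U(-3) + 3)) = -415*(169 + (9*(-3*(1 - 3)) + 3)) = -415*(169 + (9*(-3*(-2)) + 3)) = -415*(169 + (9*6 + 3)) = -415*(169 + (54 + 3)) = -415*(169 + 57) = -415*226 = -93790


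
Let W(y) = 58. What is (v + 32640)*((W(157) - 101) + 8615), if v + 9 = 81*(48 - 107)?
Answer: 238747344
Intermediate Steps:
v = -4788 (v = -9 + 81*(48 - 107) = -9 + 81*(-59) = -9 - 4779 = -4788)
(v + 32640)*((W(157) - 101) + 8615) = (-4788 + 32640)*((58 - 101) + 8615) = 27852*(-43 + 8615) = 27852*8572 = 238747344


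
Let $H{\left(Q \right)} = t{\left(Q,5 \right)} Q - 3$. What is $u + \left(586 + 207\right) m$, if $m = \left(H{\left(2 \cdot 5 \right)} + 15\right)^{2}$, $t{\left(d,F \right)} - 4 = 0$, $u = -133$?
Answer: $2144139$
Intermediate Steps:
$t{\left(d,F \right)} = 4$ ($t{\left(d,F \right)} = 4 + 0 = 4$)
$H{\left(Q \right)} = -3 + 4 Q$ ($H{\left(Q \right)} = 4 Q - 3 = -3 + 4 Q$)
$m = 2704$ ($m = \left(\left(-3 + 4 \cdot 2 \cdot 5\right) + 15\right)^{2} = \left(\left(-3 + 4 \cdot 10\right) + 15\right)^{2} = \left(\left(-3 + 40\right) + 15\right)^{2} = \left(37 + 15\right)^{2} = 52^{2} = 2704$)
$u + \left(586 + 207\right) m = -133 + \left(586 + 207\right) 2704 = -133 + 793 \cdot 2704 = -133 + 2144272 = 2144139$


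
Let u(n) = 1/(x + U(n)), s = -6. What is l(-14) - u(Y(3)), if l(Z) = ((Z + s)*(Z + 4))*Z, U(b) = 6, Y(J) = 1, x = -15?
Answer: -25199/9 ≈ -2799.9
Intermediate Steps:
u(n) = -1/9 (u(n) = 1/(-15 + 6) = 1/(-9) = -1/9)
l(Z) = Z*(-6 + Z)*(4 + Z) (l(Z) = ((Z - 6)*(Z + 4))*Z = ((-6 + Z)*(4 + Z))*Z = Z*(-6 + Z)*(4 + Z))
l(-14) - u(Y(3)) = -14*(-24 + (-14)**2 - 2*(-14)) - 1*(-1/9) = -14*(-24 + 196 + 28) + 1/9 = -14*200 + 1/9 = -2800 + 1/9 = -25199/9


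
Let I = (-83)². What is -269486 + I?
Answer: -262597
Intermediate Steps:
I = 6889
-269486 + I = -269486 + 6889 = -262597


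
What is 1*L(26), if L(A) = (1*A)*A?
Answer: 676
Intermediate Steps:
L(A) = A² (L(A) = A*A = A²)
1*L(26) = 1*26² = 1*676 = 676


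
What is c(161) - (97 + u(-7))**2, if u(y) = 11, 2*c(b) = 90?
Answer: -11619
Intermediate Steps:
c(b) = 45 (c(b) = (1/2)*90 = 45)
c(161) - (97 + u(-7))**2 = 45 - (97 + 11)**2 = 45 - 1*108**2 = 45 - 1*11664 = 45 - 11664 = -11619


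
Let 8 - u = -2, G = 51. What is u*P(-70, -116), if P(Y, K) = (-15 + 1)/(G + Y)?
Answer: 140/19 ≈ 7.3684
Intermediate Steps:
P(Y, K) = -14/(51 + Y) (P(Y, K) = (-15 + 1)/(51 + Y) = -14/(51 + Y))
u = 10 (u = 8 - 1*(-2) = 8 + 2 = 10)
u*P(-70, -116) = 10*(-14/(51 - 70)) = 10*(-14/(-19)) = 10*(-14*(-1/19)) = 10*(14/19) = 140/19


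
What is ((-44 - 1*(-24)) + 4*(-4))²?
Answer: 1296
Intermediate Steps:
((-44 - 1*(-24)) + 4*(-4))² = ((-44 + 24) - 16)² = (-20 - 16)² = (-36)² = 1296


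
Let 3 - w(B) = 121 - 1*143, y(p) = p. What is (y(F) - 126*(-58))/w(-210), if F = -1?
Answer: 7307/25 ≈ 292.28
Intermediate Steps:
w(B) = 25 (w(B) = 3 - (121 - 1*143) = 3 - (121 - 143) = 3 - 1*(-22) = 3 + 22 = 25)
(y(F) - 126*(-58))/w(-210) = (-1 - 126*(-58))/25 = (-1 + 7308)*(1/25) = 7307*(1/25) = 7307/25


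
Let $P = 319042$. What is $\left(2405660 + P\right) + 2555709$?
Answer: $5280411$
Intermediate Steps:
$\left(2405660 + P\right) + 2555709 = \left(2405660 + 319042\right) + 2555709 = 2724702 + 2555709 = 5280411$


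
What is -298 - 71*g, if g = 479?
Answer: -34307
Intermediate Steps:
-298 - 71*g = -298 - 71*479 = -298 - 34009 = -34307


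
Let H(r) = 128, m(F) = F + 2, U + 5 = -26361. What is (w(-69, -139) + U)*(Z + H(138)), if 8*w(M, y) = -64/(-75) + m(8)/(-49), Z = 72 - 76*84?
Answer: 599197144822/3675 ≈ 1.6305e+8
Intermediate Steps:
Z = -6312 (Z = 72 - 6384 = -6312)
U = -26366 (U = -5 - 26361 = -26366)
m(F) = 2 + F
w(M, y) = 1193/14700 (w(M, y) = (-64/(-75) + (2 + 8)/(-49))/8 = (-64*(-1/75) + 10*(-1/49))/8 = (64/75 - 10/49)/8 = (⅛)*(2386/3675) = 1193/14700)
(w(-69, -139) + U)*(Z + H(138)) = (1193/14700 - 26366)*(-6312 + 128) = -387579007/14700*(-6184) = 599197144822/3675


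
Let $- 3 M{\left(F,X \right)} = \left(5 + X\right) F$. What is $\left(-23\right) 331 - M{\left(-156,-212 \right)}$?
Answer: $3151$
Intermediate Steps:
$M{\left(F,X \right)} = - \frac{F \left(5 + X\right)}{3}$ ($M{\left(F,X \right)} = - \frac{\left(5 + X\right) F}{3} = - \frac{F \left(5 + X\right)}{3}$)
$\left(-23\right) 331 - M{\left(-156,-212 \right)} = \left(-23\right) 331 - \left(- \frac{1}{3}\right) \left(-156\right) \left(5 - 212\right) = -7613 - \left(- \frac{1}{3}\right) \left(-156\right) \left(-207\right) = -7613 - -10764 = -7613 + 10764 = 3151$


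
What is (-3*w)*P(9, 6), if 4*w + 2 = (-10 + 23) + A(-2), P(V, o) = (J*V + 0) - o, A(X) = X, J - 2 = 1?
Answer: -567/4 ≈ -141.75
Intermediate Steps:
J = 3 (J = 2 + 1 = 3)
P(V, o) = -o + 3*V (P(V, o) = (3*V + 0) - o = 3*V - o = -o + 3*V)
w = 9/4 (w = -½ + ((-10 + 23) - 2)/4 = -½ + (13 - 2)/4 = -½ + (¼)*11 = -½ + 11/4 = 9/4 ≈ 2.2500)
(-3*w)*P(9, 6) = (-3*9/4)*(-1*6 + 3*9) = -27*(-6 + 27)/4 = -27/4*21 = -567/4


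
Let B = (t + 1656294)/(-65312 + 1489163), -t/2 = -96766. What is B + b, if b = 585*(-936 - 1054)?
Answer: -150688571984/129441 ≈ -1.1641e+6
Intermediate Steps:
t = 193532 (t = -2*(-96766) = 193532)
B = 168166/129441 (B = (193532 + 1656294)/(-65312 + 1489163) = 1849826/1423851 = 1849826*(1/1423851) = 168166/129441 ≈ 1.2992)
b = -1164150 (b = 585*(-1990) = -1164150)
B + b = 168166/129441 - 1164150 = -150688571984/129441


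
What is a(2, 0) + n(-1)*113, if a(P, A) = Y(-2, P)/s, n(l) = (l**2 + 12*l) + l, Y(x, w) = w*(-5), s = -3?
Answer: -4058/3 ≈ -1352.7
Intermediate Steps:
Y(x, w) = -5*w
n(l) = l**2 + 13*l
a(P, A) = 5*P/3 (a(P, A) = -5*P/(-3) = -5*P*(-1/3) = 5*P/3)
a(2, 0) + n(-1)*113 = (5/3)*2 - (13 - 1)*113 = 10/3 - 1*12*113 = 10/3 - 12*113 = 10/3 - 1356 = -4058/3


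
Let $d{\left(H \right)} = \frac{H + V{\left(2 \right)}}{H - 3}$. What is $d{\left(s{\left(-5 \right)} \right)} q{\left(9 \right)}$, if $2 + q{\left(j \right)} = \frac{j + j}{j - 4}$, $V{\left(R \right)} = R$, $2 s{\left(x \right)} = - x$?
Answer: $- \frac{72}{5} \approx -14.4$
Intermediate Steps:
$s{\left(x \right)} = - \frac{x}{2}$ ($s{\left(x \right)} = \frac{\left(-1\right) x}{2} = - \frac{x}{2}$)
$q{\left(j \right)} = -2 + \frac{2 j}{-4 + j}$ ($q{\left(j \right)} = -2 + \frac{j + j}{j - 4} = -2 + \frac{2 j}{-4 + j}$)
$d{\left(H \right)} = \frac{2 + H}{-3 + H}$ ($d{\left(H \right)} = \frac{H + 2}{H - 3} = \frac{2 + H}{-3 + H}$)
$d{\left(s{\left(-5 \right)} \right)} q{\left(9 \right)} = \frac{2 - - \frac{5}{2}}{-3 - - \frac{5}{2}} \frac{8}{-4 + 9} = \frac{2 + \frac{5}{2}}{-3 + \frac{5}{2}} \cdot \frac{8}{5} = \frac{1}{- \frac{1}{2}} \cdot \frac{9}{2} \cdot 8 \cdot \frac{1}{5} = \left(-2\right) \frac{9}{2} \cdot \frac{8}{5} = \left(-9\right) \frac{8}{5} = - \frac{72}{5}$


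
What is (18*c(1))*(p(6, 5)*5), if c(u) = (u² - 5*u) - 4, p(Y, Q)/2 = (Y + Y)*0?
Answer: 0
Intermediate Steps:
p(Y, Q) = 0 (p(Y, Q) = 2*((Y + Y)*0) = 2*((2*Y)*0) = 2*0 = 0)
c(u) = -4 + u² - 5*u
(18*c(1))*(p(6, 5)*5) = (18*(-4 + 1² - 5*1))*(0*5) = (18*(-4 + 1 - 5))*0 = (18*(-8))*0 = -144*0 = 0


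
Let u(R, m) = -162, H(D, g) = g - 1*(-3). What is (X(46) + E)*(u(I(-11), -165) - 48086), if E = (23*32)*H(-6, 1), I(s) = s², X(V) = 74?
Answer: -145612464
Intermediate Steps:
H(D, g) = 3 + g (H(D, g) = g + 3 = 3 + g)
E = 2944 (E = (23*32)*(3 + 1) = 736*4 = 2944)
(X(46) + E)*(u(I(-11), -165) - 48086) = (74 + 2944)*(-162 - 48086) = 3018*(-48248) = -145612464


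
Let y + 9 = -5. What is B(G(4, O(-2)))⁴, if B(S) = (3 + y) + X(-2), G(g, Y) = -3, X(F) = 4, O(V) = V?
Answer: 2401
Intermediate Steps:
y = -14 (y = -9 - 5 = -14)
B(S) = -7 (B(S) = (3 - 14) + 4 = -11 + 4 = -7)
B(G(4, O(-2)))⁴ = (-7)⁴ = 2401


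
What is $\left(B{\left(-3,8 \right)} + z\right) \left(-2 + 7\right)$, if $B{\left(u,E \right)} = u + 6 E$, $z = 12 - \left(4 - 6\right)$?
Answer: $295$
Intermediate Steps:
$z = 14$ ($z = 12 - \left(4 - 6\right) = 12 - -2 = 12 + 2 = 14$)
$\left(B{\left(-3,8 \right)} + z\right) \left(-2 + 7\right) = \left(\left(-3 + 6 \cdot 8\right) + 14\right) \left(-2 + 7\right) = \left(\left(-3 + 48\right) + 14\right) 5 = \left(45 + 14\right) 5 = 59 \cdot 5 = 295$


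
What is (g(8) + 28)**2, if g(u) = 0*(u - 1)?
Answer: 784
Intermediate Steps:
g(u) = 0 (g(u) = 0*(-1 + u) = 0)
(g(8) + 28)**2 = (0 + 28)**2 = 28**2 = 784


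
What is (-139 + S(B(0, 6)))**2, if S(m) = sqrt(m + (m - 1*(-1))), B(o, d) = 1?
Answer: (139 - sqrt(3))**2 ≈ 18843.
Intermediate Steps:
S(m) = sqrt(1 + 2*m) (S(m) = sqrt(m + (m + 1)) = sqrt(m + (1 + m)) = sqrt(1 + 2*m))
(-139 + S(B(0, 6)))**2 = (-139 + sqrt(1 + 2*1))**2 = (-139 + sqrt(1 + 2))**2 = (-139 + sqrt(3))**2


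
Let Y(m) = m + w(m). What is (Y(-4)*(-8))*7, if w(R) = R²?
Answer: -672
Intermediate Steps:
Y(m) = m + m²
(Y(-4)*(-8))*7 = (-4*(1 - 4)*(-8))*7 = (-4*(-3)*(-8))*7 = (12*(-8))*7 = -96*7 = -672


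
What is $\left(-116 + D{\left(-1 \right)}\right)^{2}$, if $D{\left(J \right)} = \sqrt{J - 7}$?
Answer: $13448 - 464 i \sqrt{2} \approx 13448.0 - 656.2 i$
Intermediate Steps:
$D{\left(J \right)} = \sqrt{-7 + J}$
$\left(-116 + D{\left(-1 \right)}\right)^{2} = \left(-116 + \sqrt{-7 - 1}\right)^{2} = \left(-116 + \sqrt{-8}\right)^{2} = \left(-116 + 2 i \sqrt{2}\right)^{2}$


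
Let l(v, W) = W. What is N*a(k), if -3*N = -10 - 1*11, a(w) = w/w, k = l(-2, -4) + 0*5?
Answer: 7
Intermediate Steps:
k = -4 (k = -4 + 0*5 = -4 + 0 = -4)
a(w) = 1
N = 7 (N = -(-10 - 1*11)/3 = -(-10 - 11)/3 = -⅓*(-21) = 7)
N*a(k) = 7*1 = 7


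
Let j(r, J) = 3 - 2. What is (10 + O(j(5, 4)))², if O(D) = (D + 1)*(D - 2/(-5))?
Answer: 4096/25 ≈ 163.84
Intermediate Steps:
j(r, J) = 1
O(D) = (1 + D)*(⅖ + D) (O(D) = (1 + D)*(D - 2*(-⅕)) = (1 + D)*(D + ⅖) = (1 + D)*(⅖ + D))
(10 + O(j(5, 4)))² = (10 + (⅖ + 1² + (7/5)*1))² = (10 + (⅖ + 1 + 7/5))² = (10 + 14/5)² = (64/5)² = 4096/25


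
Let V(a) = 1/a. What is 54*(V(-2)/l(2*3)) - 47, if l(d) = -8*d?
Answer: -743/16 ≈ -46.438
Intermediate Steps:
54*(V(-2)/l(2*3)) - 47 = 54*(1/((-2)*((-16*3)))) - 47 = 54*(-1/(2*((-8*6)))) - 47 = 54*(-1/2/(-48)) - 47 = 54*(-1/2*(-1/48)) - 47 = 54*(1/96) - 47 = 9/16 - 47 = -743/16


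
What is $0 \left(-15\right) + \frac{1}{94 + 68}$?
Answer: $\frac{1}{162} \approx 0.0061728$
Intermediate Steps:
$0 \left(-15\right) + \frac{1}{94 + 68} = 0 + \frac{1}{162} = \frac{1}{162}$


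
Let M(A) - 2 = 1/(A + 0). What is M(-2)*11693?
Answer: 35079/2 ≈ 17540.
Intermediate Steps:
M(A) = 2 + 1/A (M(A) = 2 + 1/(A + 0) = 2 + 1/A)
M(-2)*11693 = (2 + 1/(-2))*11693 = (2 - ½)*11693 = (3/2)*11693 = 35079/2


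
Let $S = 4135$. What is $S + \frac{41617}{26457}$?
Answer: $\frac{109441312}{26457} \approx 4136.6$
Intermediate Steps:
$S + \frac{41617}{26457} = 4135 + \frac{41617}{26457} = \frac{109441312}{26457}$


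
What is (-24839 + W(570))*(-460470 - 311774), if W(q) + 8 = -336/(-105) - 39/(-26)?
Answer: 95921585606/5 ≈ 1.9184e+10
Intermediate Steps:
W(q) = -33/10 (W(q) = -8 + (-336/(-105) - 39/(-26)) = -8 + (-336*(-1/105) - 39*(-1/26)) = -8 + (16/5 + 3/2) = -8 + 47/10 = -33/10)
(-24839 + W(570))*(-460470 - 311774) = (-24839 - 33/10)*(-460470 - 311774) = -248423/10*(-772244) = 95921585606/5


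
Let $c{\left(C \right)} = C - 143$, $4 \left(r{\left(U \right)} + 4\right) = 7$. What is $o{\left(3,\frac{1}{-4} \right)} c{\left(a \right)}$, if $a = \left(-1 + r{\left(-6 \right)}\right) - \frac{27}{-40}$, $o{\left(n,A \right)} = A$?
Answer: $\frac{5823}{160} \approx 36.394$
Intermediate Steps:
$r{\left(U \right)} = - \frac{9}{4}$ ($r{\left(U \right)} = -4 + \frac{1}{4} \cdot 7 = -4 + \frac{7}{4} = - \frac{9}{4}$)
$a = - \frac{103}{40}$ ($a = \left(-1 - \frac{9}{4}\right) - \frac{27}{-40} = - \frac{13}{4} - - \frac{27}{40} = - \frac{13}{4} + \frac{27}{40} = - \frac{103}{40} \approx -2.575$)
$c{\left(C \right)} = -143 + C$
$o{\left(3,\frac{1}{-4} \right)} c{\left(a \right)} = \frac{-143 - \frac{103}{40}}{-4} = \left(- \frac{1}{4}\right) \left(- \frac{5823}{40}\right) = \frac{5823}{160}$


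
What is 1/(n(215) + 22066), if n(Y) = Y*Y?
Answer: 1/68291 ≈ 1.4643e-5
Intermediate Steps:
n(Y) = Y²
1/(n(215) + 22066) = 1/(215² + 22066) = 1/(46225 + 22066) = 1/68291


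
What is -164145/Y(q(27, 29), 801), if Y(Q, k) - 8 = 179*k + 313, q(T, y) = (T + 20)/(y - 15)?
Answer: -10943/9580 ≈ -1.1423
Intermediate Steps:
q(T, y) = (20 + T)/(-15 + y)
Y(Q, k) = 321 + 179*k (Y(Q, k) = 8 + (179*k + 313) = 8 + (313 + 179*k) = 321 + 179*k)
-164145/Y(q(27, 29), 801) = -164145/(321 + 179*801) = -164145/(321 + 143379) = -164145/143700 = -164145*1/143700 = -10943/9580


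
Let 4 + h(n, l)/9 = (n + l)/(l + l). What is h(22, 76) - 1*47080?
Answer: -3580375/76 ≈ -47110.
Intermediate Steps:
h(n, l) = -36 + 9*(l + n)/(2*l) (h(n, l) = -36 + 9*((n + l)/(l + l)) = -36 + 9*((l + n)/((2*l))) = -36 + 9*((l + n)*(1/(2*l))) = -36 + 9*((l + n)/(2*l)) = -36 + 9*(l + n)/(2*l))
h(22, 76) - 1*47080 = (9/2)*(22 - 7*76)/76 - 1*47080 = (9/2)*(1/76)*(22 - 532) - 47080 = (9/2)*(1/76)*(-510) - 47080 = -2295/76 - 47080 = -3580375/76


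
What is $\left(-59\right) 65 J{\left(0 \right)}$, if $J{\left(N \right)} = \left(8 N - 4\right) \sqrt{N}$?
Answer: $0$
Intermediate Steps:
$J{\left(N \right)} = \sqrt{N} \left(-4 + 8 N\right)$ ($J{\left(N \right)} = \left(-4 + 8 N\right) \sqrt{N} = \sqrt{N} \left(-4 + 8 N\right)$)
$\left(-59\right) 65 J{\left(0 \right)} = \left(-59\right) 65 \sqrt{0} \left(-4 + 8 \cdot 0\right) = - 3835 \cdot 0 \left(-4 + 0\right) = - 3835 \cdot 0 \left(-4\right) = \left(-3835\right) 0 = 0$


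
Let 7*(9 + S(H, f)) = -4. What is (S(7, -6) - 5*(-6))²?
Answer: 20449/49 ≈ 417.33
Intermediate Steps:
S(H, f) = -67/7 (S(H, f) = -9 + (⅐)*(-4) = -9 - 4/7 = -67/7)
(S(7, -6) - 5*(-6))² = (-67/7 - 5*(-6))² = (-67/7 + 30)² = (143/7)² = 20449/49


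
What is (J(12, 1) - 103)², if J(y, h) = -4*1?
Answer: 11449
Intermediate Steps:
J(y, h) = -4
(J(12, 1) - 103)² = (-4 - 103)² = (-107)² = 11449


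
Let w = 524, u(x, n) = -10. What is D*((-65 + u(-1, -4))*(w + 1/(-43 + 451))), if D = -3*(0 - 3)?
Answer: -48103425/136 ≈ -3.5370e+5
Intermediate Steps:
D = 9 (D = -3*(-3) = 9)
D*((-65 + u(-1, -4))*(w + 1/(-43 + 451))) = 9*((-65 - 10)*(524 + 1/(-43 + 451))) = 9*(-75*(524 + 1/408)) = 9*(-75*213793/408) = 9*(-5344825/136) = -48103425/136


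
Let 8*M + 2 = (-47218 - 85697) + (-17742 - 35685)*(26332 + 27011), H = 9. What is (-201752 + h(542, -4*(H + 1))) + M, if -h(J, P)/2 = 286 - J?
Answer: -1425849649/4 ≈ -3.5646e+8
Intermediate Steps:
M = -1425044689/4 (M = -1/4 + ((-47218 - 85697) + (-17742 - 35685)*(26332 + 27011))/8 = -1/4 + (-132915 - 53427*53343)/8 = -1/4 + (-132915 - 2849956461)/8 = -1/4 + (1/8)*(-2850089376) = -1/4 - 356261172 = -1425044689/4 ≈ -3.5626e+8)
h(J, P) = -572 + 2*J (h(J, P) = -2*(286 - J) = -572 + 2*J)
(-201752 + h(542, -4*(H + 1))) + M = (-201752 + (-572 + 2*542)) - 1425044689/4 = (-201752 + (-572 + 1084)) - 1425044689/4 = (-201752 + 512) - 1425044689/4 = -201240 - 1425044689/4 = -1425849649/4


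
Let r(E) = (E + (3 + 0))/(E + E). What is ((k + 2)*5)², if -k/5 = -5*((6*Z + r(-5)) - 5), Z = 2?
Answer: 828100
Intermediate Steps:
r(E) = (3 + E)/(2*E) (r(E) = (E + 3)/((2*E)) = (3 + E)*(1/(2*E)) = (3 + E)/(2*E))
k = 180 (k = -(-25)*((6*2 + (½)*(3 - 5)/(-5)) - 5) = -(-25)*((12 + (½)*(-⅕)*(-2)) - 5) = -(-25)*((12 + ⅕) - 5) = -(-25)*(61/5 - 5) = -(-25)*36/5 = -5*(-36) = 180)
((k + 2)*5)² = ((180 + 2)*5)² = (182*5)² = 910² = 828100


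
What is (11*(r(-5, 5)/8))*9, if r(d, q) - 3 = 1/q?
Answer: 198/5 ≈ 39.600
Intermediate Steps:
r(d, q) = 3 + 1/q
(11*(r(-5, 5)/8))*9 = (11*((3 + 1/5)/8))*9 = (11*((3 + ⅕)*(⅛)))*9 = (11*((16/5)*(⅛)))*9 = (11*(⅖))*9 = (22/5)*9 = 198/5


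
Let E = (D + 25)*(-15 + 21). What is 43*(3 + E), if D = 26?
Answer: 13287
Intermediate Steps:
E = 306 (E = (26 + 25)*(-15 + 21) = 51*6 = 306)
43*(3 + E) = 43*(3 + 306) = 43*309 = 13287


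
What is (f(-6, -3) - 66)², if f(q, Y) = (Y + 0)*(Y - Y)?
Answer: 4356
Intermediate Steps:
f(q, Y) = 0 (f(q, Y) = Y*0 = 0)
(f(-6, -3) - 66)² = (0 - 66)² = (-66)² = 4356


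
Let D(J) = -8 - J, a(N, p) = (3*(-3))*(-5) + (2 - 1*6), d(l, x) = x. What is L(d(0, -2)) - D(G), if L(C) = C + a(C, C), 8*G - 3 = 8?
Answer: 387/8 ≈ 48.375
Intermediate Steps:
G = 11/8 (G = 3/8 + (⅛)*8 = 3/8 + 1 = 11/8 ≈ 1.3750)
a(N, p) = 41 (a(N, p) = -9*(-5) + (2 - 6) = 45 - 4 = 41)
L(C) = 41 + C (L(C) = C + 41 = 41 + C)
L(d(0, -2)) - D(G) = (41 - 2) - (-8 - 1*11/8) = 39 - (-8 - 11/8) = 39 - 1*(-75/8) = 39 + 75/8 = 387/8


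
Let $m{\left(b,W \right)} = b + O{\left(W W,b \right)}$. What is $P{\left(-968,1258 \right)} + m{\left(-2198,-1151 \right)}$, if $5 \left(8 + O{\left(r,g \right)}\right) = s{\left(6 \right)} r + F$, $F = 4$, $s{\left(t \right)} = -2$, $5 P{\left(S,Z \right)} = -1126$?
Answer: $- \frac{2661754}{5} \approx -5.3235 \cdot 10^{5}$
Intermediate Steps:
$P{\left(S,Z \right)} = - \frac{1126}{5}$ ($P{\left(S,Z \right)} = \frac{1}{5} \left(-1126\right) = - \frac{1126}{5}$)
$O{\left(r,g \right)} = - \frac{36}{5} - \frac{2 r}{5}$ ($O{\left(r,g \right)} = -8 + \frac{- 2 r + 4}{5} = -8 + \frac{4 - 2 r}{5} = -8 - \left(- \frac{4}{5} + \frac{2 r}{5}\right) = - \frac{36}{5} - \frac{2 r}{5}$)
$m{\left(b,W \right)} = - \frac{36}{5} + b - \frac{2 W^{2}}{5}$ ($m{\left(b,W \right)} = b - \left(\frac{36}{5} + \frac{2 W W}{5}\right) = b - \left(\frac{36}{5} + \frac{2 W^{2}}{5}\right) = - \frac{36}{5} + b - \frac{2 W^{2}}{5}$)
$P{\left(-968,1258 \right)} + m{\left(-2198,-1151 \right)} = - \frac{1126}{5} - \left(\frac{11026}{5} + \frac{2649602}{5}\right) = - \frac{1126}{5} - \frac{2660628}{5} = - \frac{2661754}{5}$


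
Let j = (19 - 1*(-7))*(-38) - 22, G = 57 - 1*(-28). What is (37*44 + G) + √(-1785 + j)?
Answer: 1713 + I*√2795 ≈ 1713.0 + 52.868*I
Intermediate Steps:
G = 85 (G = 57 + 28 = 85)
j = -1010 (j = (19 + 7)*(-38) - 22 = 26*(-38) - 22 = -988 - 22 = -1010)
(37*44 + G) + √(-1785 + j) = (37*44 + 85) + √(-1785 - 1010) = (1628 + 85) + √(-2795) = 1713 + I*√2795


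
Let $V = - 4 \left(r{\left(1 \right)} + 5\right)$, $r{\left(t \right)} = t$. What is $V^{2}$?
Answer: $576$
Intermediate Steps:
$V = -24$ ($V = - 4 \left(1 + 5\right) = \left(-4\right) 6 = -24$)
$V^{2} = \left(-24\right)^{2} = 576$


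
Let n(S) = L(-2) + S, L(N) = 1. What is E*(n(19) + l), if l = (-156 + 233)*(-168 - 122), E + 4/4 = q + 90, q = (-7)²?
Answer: -3078780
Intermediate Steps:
q = 49
n(S) = 1 + S
E = 138 (E = -1 + (49 + 90) = -1 + 139 = 138)
l = -22330 (l = 77*(-290) = -22330)
E*(n(19) + l) = 138*((1 + 19) - 22330) = 138*(20 - 22330) = 138*(-22310) = -3078780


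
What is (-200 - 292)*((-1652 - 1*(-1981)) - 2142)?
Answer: 891996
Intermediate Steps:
(-200 - 292)*((-1652 - 1*(-1981)) - 2142) = -492*((-1652 + 1981) - 2142) = -492*(329 - 2142) = -492*(-1813) = 891996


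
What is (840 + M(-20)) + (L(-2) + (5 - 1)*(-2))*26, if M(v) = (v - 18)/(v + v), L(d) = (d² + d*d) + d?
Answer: 15779/20 ≈ 788.95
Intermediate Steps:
L(d) = d + 2*d² (L(d) = (d² + d²) + d = 2*d² + d = d + 2*d²)
M(v) = (-18 + v)/(2*v) (M(v) = (-18 + v)/((2*v)) = (-18 + v)*(1/(2*v)) = (-18 + v)/(2*v))
(840 + M(-20)) + (L(-2) + (5 - 1)*(-2))*26 = (840 + (½)*(-18 - 20)/(-20)) + (-2*(1 + 2*(-2)) + (5 - 1)*(-2))*26 = (840 + (½)*(-1/20)*(-38)) + (-2*(1 - 4) + 4*(-2))*26 = (840 + 19/20) + (-2*(-3) - 8)*26 = 16819/20 + (6 - 8)*26 = 16819/20 - 2*26 = 16819/20 - 52 = 15779/20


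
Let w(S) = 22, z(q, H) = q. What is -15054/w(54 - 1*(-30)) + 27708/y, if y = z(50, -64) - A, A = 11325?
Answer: -7742883/11275 ≈ -686.73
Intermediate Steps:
y = -11275 (y = 50 - 1*11325 = 50 - 11325 = -11275)
-15054/w(54 - 1*(-30)) + 27708/y = -15054/22 + 27708/(-11275) = -15054*1/22 + 27708*(-1/11275) = -7527/11 - 27708/11275 = -7742883/11275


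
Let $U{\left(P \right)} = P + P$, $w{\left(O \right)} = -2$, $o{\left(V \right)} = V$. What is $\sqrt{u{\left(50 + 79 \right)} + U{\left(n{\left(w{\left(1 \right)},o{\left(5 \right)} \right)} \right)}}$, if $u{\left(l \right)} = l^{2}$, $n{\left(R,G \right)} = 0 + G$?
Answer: $\sqrt{16651} \approx 129.04$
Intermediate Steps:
$n{\left(R,G \right)} = G$
$U{\left(P \right)} = 2 P$
$\sqrt{u{\left(50 + 79 \right)} + U{\left(n{\left(w{\left(1 \right)},o{\left(5 \right)} \right)} \right)}} = \sqrt{\left(50 + 79\right)^{2} + 2 \cdot 5} = \sqrt{129^{2} + 10} = \sqrt{16641 + 10} = \sqrt{16651}$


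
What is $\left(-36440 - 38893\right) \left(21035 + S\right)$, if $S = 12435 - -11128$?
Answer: $-3359701134$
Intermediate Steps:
$S = 23563$ ($S = 12435 + 11128 = 23563$)
$\left(-36440 - 38893\right) \left(21035 + S\right) = \left(-36440 - 38893\right) \left(21035 + 23563\right) = \left(-75333\right) 44598 = -3359701134$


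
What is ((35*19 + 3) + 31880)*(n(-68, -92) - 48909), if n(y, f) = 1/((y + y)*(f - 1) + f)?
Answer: -4996943116211/3139 ≈ -1.5919e+9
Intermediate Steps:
n(y, f) = 1/(f + 2*y*(-1 + f)) (n(y, f) = 1/((2*y)*(-1 + f) + f) = 1/(2*y*(-1 + f) + f) = 1/(f + 2*y*(-1 + f)))
((35*19 + 3) + 31880)*(n(-68, -92) - 48909) = ((35*19 + 3) + 31880)*(1/(-92 - 2*(-68) + 2*(-92)*(-68)) - 48909) = ((665 + 3) + 31880)*(1/(-92 + 136 + 12512) - 48909) = (668 + 31880)*(1/12556 - 48909) = 32548*(1/12556 - 48909) = 32548*(-614101403/12556) = -4996943116211/3139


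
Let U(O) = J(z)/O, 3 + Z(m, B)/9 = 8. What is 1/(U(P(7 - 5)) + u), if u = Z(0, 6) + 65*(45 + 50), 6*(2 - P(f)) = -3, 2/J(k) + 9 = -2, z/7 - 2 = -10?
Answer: 55/342096 ≈ 0.00016077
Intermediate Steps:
z = -56 (z = 14 + 7*(-10) = 14 - 70 = -56)
J(k) = -2/11 (J(k) = 2/(-9 - 2) = 2/(-11) = 2*(-1/11) = -2/11)
P(f) = 5/2 (P(f) = 2 - ⅙*(-3) = 2 + ½ = 5/2)
Z(m, B) = 45 (Z(m, B) = -27 + 9*8 = -27 + 72 = 45)
U(O) = -2/(11*O)
u = 6220 (u = 45 + 65*(45 + 50) = 45 + 65*95 = 45 + 6175 = 6220)
1/(U(P(7 - 5)) + u) = 1/(-2/(11*5/2) + 6220) = 1/(-2/11*⅖ + 6220) = 1/(-4/55 + 6220) = 1/(342096/55) = 55/342096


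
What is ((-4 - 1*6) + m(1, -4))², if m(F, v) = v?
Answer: 196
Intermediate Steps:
((-4 - 1*6) + m(1, -4))² = ((-4 - 1*6) - 4)² = ((-4 - 6) - 4)² = (-10 - 4)² = (-14)² = 196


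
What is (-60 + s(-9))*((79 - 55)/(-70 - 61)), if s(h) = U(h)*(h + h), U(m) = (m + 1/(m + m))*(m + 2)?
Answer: 28824/131 ≈ 220.03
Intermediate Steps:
U(m) = (2 + m)*(m + 1/(2*m)) (U(m) = (m + 1/(2*m))*(2 + m) = (2 + m)*(m + 1/(2*m)))
s(h) = 2*h*(1/2 + 1/h + h**2 + 2*h) (s(h) = (1/2 + 1/h + h**2 + 2*h)*(h + h) = (1/2 + 1/h + h**2 + 2*h)*(2*h) = 2*h*(1/2 + 1/h + h**2 + 2*h))
(-60 + s(-9))*((79 - 55)/(-70 - 61)) = (-60 + (2 - 9*(1 + 2*(-9)**2 + 4*(-9))))*((79 - 55)/(-70 - 61)) = (-60 + (2 - 9*(1 + 2*81 - 36)))*(24/(-131)) = (-60 + (2 - 9*(1 + 162 - 36)))*(24*(-1/131)) = (-60 + (2 - 9*127))*(-24/131) = (-60 + (2 - 1143))*(-24/131) = (-60 - 1141)*(-24/131) = -1201*(-24/131) = 28824/131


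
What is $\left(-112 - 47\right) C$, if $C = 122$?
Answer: $-19398$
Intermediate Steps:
$\left(-112 - 47\right) C = \left(-112 - 47\right) 122 = \left(-159\right) 122 = -19398$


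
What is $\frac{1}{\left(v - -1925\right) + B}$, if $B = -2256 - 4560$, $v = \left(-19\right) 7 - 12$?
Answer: $- \frac{1}{5036} \approx -0.00019857$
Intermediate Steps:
$v = -145$ ($v = -133 - 12 = -145$)
$B = -6816$
$\frac{1}{\left(v - -1925\right) + B} = \frac{1}{\left(-145 - -1925\right) - 6816} = \frac{1}{\left(-145 + 1925\right) - 6816} = \frac{1}{1780 - 6816} = \frac{1}{-5036} = - \frac{1}{5036}$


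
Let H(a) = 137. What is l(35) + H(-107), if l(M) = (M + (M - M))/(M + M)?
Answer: 275/2 ≈ 137.50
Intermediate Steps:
l(M) = ½ (l(M) = (M + 0)/((2*M)) = M*(1/(2*M)) = ½)
l(35) + H(-107) = ½ + 137 = 275/2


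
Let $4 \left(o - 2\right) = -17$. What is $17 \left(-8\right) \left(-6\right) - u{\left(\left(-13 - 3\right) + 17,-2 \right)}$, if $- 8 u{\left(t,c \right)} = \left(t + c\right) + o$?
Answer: $\frac{26099}{32} \approx 815.59$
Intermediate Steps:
$o = - \frac{9}{4}$ ($o = 2 + \frac{1}{4} \left(-17\right) = 2 - \frac{17}{4} = - \frac{9}{4} \approx -2.25$)
$u{\left(t,c \right)} = \frac{9}{32} - \frac{c}{8} - \frac{t}{8}$ ($u{\left(t,c \right)} = - \frac{\left(t + c\right) - \frac{9}{4}}{8} = - \frac{\left(c + t\right) - \frac{9}{4}}{8} = - \frac{- \frac{9}{4} + c + t}{8} = \frac{9}{32} - \frac{c}{8} - \frac{t}{8}$)
$17 \left(-8\right) \left(-6\right) - u{\left(\left(-13 - 3\right) + 17,-2 \right)} = 17 \left(-8\right) \left(-6\right) - \left(\frac{9}{32} - - \frac{1}{4} - \frac{\left(-13 - 3\right) + 17}{8}\right) = \left(-136\right) \left(-6\right) - \left(\frac{9}{32} + \frac{1}{4} - \frac{-16 + 17}{8}\right) = 816 - \left(\frac{9}{32} + \frac{1}{4} - \frac{1}{8}\right) = 816 - \frac{13}{32} = \frac{26099}{32}$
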